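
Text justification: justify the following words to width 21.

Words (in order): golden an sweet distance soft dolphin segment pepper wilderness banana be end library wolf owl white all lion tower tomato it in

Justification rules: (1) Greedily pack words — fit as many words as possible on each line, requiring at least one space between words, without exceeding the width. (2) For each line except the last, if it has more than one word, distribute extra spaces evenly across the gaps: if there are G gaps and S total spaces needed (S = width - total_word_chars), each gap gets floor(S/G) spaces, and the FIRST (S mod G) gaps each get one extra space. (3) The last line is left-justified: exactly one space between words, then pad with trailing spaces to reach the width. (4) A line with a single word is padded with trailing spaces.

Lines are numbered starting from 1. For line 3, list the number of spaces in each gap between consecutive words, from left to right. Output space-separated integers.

Answer: 8

Derivation:
Line 1: ['golden', 'an', 'sweet'] (min_width=15, slack=6)
Line 2: ['distance', 'soft', 'dolphin'] (min_width=21, slack=0)
Line 3: ['segment', 'pepper'] (min_width=14, slack=7)
Line 4: ['wilderness', 'banana', 'be'] (min_width=20, slack=1)
Line 5: ['end', 'library', 'wolf', 'owl'] (min_width=20, slack=1)
Line 6: ['white', 'all', 'lion', 'tower'] (min_width=20, slack=1)
Line 7: ['tomato', 'it', 'in'] (min_width=12, slack=9)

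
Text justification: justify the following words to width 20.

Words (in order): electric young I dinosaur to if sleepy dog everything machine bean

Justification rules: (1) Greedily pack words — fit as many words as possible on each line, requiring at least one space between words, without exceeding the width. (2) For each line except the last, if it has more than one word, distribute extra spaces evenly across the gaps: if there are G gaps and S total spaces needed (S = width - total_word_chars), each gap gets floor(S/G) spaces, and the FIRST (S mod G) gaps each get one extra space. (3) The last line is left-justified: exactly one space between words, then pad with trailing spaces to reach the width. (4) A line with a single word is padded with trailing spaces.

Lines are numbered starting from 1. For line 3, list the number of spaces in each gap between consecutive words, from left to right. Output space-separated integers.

Answer: 11

Derivation:
Line 1: ['electric', 'young', 'I'] (min_width=16, slack=4)
Line 2: ['dinosaur', 'to', 'if'] (min_width=14, slack=6)
Line 3: ['sleepy', 'dog'] (min_width=10, slack=10)
Line 4: ['everything', 'machine'] (min_width=18, slack=2)
Line 5: ['bean'] (min_width=4, slack=16)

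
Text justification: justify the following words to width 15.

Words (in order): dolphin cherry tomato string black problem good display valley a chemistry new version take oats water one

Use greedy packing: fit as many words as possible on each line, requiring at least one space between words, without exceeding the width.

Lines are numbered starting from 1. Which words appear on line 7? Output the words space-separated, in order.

Line 1: ['dolphin', 'cherry'] (min_width=14, slack=1)
Line 2: ['tomato', 'string'] (min_width=13, slack=2)
Line 3: ['black', 'problem'] (min_width=13, slack=2)
Line 4: ['good', 'display'] (min_width=12, slack=3)
Line 5: ['valley', 'a'] (min_width=8, slack=7)
Line 6: ['chemistry', 'new'] (min_width=13, slack=2)
Line 7: ['version', 'take'] (min_width=12, slack=3)
Line 8: ['oats', 'water', 'one'] (min_width=14, slack=1)

Answer: version take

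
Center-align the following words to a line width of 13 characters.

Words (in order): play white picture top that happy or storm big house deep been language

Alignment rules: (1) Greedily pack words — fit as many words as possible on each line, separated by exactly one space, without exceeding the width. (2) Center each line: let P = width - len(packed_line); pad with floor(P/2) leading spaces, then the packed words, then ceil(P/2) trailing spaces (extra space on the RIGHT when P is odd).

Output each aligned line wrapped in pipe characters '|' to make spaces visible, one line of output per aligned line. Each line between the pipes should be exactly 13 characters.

Answer: | play white  |
| picture top |
|that happy or|
|  storm big  |
| house deep  |
|been language|

Derivation:
Line 1: ['play', 'white'] (min_width=10, slack=3)
Line 2: ['picture', 'top'] (min_width=11, slack=2)
Line 3: ['that', 'happy', 'or'] (min_width=13, slack=0)
Line 4: ['storm', 'big'] (min_width=9, slack=4)
Line 5: ['house', 'deep'] (min_width=10, slack=3)
Line 6: ['been', 'language'] (min_width=13, slack=0)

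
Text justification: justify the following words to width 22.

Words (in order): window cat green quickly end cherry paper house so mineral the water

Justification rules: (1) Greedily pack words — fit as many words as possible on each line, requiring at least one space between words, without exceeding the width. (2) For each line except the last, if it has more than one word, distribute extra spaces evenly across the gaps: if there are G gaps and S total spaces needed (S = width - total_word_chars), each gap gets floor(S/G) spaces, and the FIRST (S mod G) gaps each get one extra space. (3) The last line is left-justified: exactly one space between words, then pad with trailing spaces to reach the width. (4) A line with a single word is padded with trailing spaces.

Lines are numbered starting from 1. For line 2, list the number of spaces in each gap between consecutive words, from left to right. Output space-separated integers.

Line 1: ['window', 'cat', 'green'] (min_width=16, slack=6)
Line 2: ['quickly', 'end', 'cherry'] (min_width=18, slack=4)
Line 3: ['paper', 'house', 'so', 'mineral'] (min_width=22, slack=0)
Line 4: ['the', 'water'] (min_width=9, slack=13)

Answer: 3 3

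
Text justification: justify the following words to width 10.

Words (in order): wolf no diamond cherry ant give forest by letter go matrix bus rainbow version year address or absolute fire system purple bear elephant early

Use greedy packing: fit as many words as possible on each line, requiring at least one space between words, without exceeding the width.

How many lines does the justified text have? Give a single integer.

Line 1: ['wolf', 'no'] (min_width=7, slack=3)
Line 2: ['diamond'] (min_width=7, slack=3)
Line 3: ['cherry', 'ant'] (min_width=10, slack=0)
Line 4: ['give'] (min_width=4, slack=6)
Line 5: ['forest', 'by'] (min_width=9, slack=1)
Line 6: ['letter', 'go'] (min_width=9, slack=1)
Line 7: ['matrix', 'bus'] (min_width=10, slack=0)
Line 8: ['rainbow'] (min_width=7, slack=3)
Line 9: ['version'] (min_width=7, slack=3)
Line 10: ['year'] (min_width=4, slack=6)
Line 11: ['address', 'or'] (min_width=10, slack=0)
Line 12: ['absolute'] (min_width=8, slack=2)
Line 13: ['fire'] (min_width=4, slack=6)
Line 14: ['system'] (min_width=6, slack=4)
Line 15: ['purple'] (min_width=6, slack=4)
Line 16: ['bear'] (min_width=4, slack=6)
Line 17: ['elephant'] (min_width=8, slack=2)
Line 18: ['early'] (min_width=5, slack=5)
Total lines: 18

Answer: 18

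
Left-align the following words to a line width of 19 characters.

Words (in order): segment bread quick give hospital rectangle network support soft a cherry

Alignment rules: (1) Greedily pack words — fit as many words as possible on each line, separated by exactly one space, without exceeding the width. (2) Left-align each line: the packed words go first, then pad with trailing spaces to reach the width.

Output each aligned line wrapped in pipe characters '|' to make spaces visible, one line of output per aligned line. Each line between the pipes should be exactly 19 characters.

Line 1: ['segment', 'bread', 'quick'] (min_width=19, slack=0)
Line 2: ['give', 'hospital'] (min_width=13, slack=6)
Line 3: ['rectangle', 'network'] (min_width=17, slack=2)
Line 4: ['support', 'soft', 'a'] (min_width=14, slack=5)
Line 5: ['cherry'] (min_width=6, slack=13)

Answer: |segment bread quick|
|give hospital      |
|rectangle network  |
|support soft a     |
|cherry             |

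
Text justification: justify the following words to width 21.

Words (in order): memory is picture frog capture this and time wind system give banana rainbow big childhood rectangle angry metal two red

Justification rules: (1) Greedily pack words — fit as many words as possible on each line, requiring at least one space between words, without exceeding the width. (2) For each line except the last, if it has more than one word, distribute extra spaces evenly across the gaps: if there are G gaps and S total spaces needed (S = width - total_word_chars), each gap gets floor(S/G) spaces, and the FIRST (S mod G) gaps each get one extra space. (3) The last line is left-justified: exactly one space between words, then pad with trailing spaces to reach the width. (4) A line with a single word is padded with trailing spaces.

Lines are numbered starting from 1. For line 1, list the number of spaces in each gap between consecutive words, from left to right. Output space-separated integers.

Line 1: ['memory', 'is', 'picture'] (min_width=17, slack=4)
Line 2: ['frog', 'capture', 'this', 'and'] (min_width=21, slack=0)
Line 3: ['time', 'wind', 'system', 'give'] (min_width=21, slack=0)
Line 4: ['banana', 'rainbow', 'big'] (min_width=18, slack=3)
Line 5: ['childhood', 'rectangle'] (min_width=19, slack=2)
Line 6: ['angry', 'metal', 'two', 'red'] (min_width=19, slack=2)

Answer: 3 3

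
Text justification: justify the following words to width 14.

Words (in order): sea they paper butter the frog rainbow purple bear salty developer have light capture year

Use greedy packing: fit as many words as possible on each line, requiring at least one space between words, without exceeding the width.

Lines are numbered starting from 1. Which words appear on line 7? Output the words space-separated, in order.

Line 1: ['sea', 'they', 'paper'] (min_width=14, slack=0)
Line 2: ['butter', 'the'] (min_width=10, slack=4)
Line 3: ['frog', 'rainbow'] (min_width=12, slack=2)
Line 4: ['purple', 'bear'] (min_width=11, slack=3)
Line 5: ['salty'] (min_width=5, slack=9)
Line 6: ['developer', 'have'] (min_width=14, slack=0)
Line 7: ['light', 'capture'] (min_width=13, slack=1)
Line 8: ['year'] (min_width=4, slack=10)

Answer: light capture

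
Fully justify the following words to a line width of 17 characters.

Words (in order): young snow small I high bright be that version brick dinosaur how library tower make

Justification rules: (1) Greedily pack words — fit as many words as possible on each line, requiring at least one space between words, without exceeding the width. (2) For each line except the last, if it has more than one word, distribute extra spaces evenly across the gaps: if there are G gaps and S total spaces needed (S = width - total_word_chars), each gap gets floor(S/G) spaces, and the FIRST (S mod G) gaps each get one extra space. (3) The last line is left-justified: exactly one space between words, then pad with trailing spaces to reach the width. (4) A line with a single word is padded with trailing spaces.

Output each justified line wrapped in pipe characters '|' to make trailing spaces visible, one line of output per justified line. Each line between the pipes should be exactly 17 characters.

Line 1: ['young', 'snow', 'small'] (min_width=16, slack=1)
Line 2: ['I', 'high', 'bright', 'be'] (min_width=16, slack=1)
Line 3: ['that', 'version'] (min_width=12, slack=5)
Line 4: ['brick', 'dinosaur'] (min_width=14, slack=3)
Line 5: ['how', 'library', 'tower'] (min_width=17, slack=0)
Line 6: ['make'] (min_width=4, slack=13)

Answer: |young  snow small|
|I  high bright be|
|that      version|
|brick    dinosaur|
|how library tower|
|make             |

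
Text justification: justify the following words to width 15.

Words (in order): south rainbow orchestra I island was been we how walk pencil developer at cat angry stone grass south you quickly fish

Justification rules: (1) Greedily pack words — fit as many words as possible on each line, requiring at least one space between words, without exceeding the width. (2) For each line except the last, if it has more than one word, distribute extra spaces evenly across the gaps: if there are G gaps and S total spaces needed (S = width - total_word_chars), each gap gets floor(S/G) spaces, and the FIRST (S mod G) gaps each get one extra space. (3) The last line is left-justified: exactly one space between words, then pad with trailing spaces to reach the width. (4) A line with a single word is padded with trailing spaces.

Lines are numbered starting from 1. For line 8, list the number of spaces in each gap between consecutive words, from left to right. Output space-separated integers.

Answer: 1 1

Derivation:
Line 1: ['south', 'rainbow'] (min_width=13, slack=2)
Line 2: ['orchestra', 'I'] (min_width=11, slack=4)
Line 3: ['island', 'was', 'been'] (min_width=15, slack=0)
Line 4: ['we', 'how', 'walk'] (min_width=11, slack=4)
Line 5: ['pencil'] (min_width=6, slack=9)
Line 6: ['developer', 'at'] (min_width=12, slack=3)
Line 7: ['cat', 'angry', 'stone'] (min_width=15, slack=0)
Line 8: ['grass', 'south', 'you'] (min_width=15, slack=0)
Line 9: ['quickly', 'fish'] (min_width=12, slack=3)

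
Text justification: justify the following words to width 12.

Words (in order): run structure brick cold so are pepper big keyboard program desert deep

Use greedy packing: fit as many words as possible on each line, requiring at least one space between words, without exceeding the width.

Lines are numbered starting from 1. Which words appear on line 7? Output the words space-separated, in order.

Line 1: ['run'] (min_width=3, slack=9)
Line 2: ['structure'] (min_width=9, slack=3)
Line 3: ['brick', 'cold'] (min_width=10, slack=2)
Line 4: ['so', 'are'] (min_width=6, slack=6)
Line 5: ['pepper', 'big'] (min_width=10, slack=2)
Line 6: ['keyboard'] (min_width=8, slack=4)
Line 7: ['program'] (min_width=7, slack=5)
Line 8: ['desert', 'deep'] (min_width=11, slack=1)

Answer: program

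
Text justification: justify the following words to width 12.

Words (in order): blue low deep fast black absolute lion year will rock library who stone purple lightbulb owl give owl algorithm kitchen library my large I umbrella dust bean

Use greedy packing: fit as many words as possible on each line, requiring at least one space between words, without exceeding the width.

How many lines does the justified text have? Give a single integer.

Line 1: ['blue', 'low'] (min_width=8, slack=4)
Line 2: ['deep', 'fast'] (min_width=9, slack=3)
Line 3: ['black'] (min_width=5, slack=7)
Line 4: ['absolute'] (min_width=8, slack=4)
Line 5: ['lion', 'year'] (min_width=9, slack=3)
Line 6: ['will', 'rock'] (min_width=9, slack=3)
Line 7: ['library', 'who'] (min_width=11, slack=1)
Line 8: ['stone', 'purple'] (min_width=12, slack=0)
Line 9: ['lightbulb'] (min_width=9, slack=3)
Line 10: ['owl', 'give', 'owl'] (min_width=12, slack=0)
Line 11: ['algorithm'] (min_width=9, slack=3)
Line 12: ['kitchen'] (min_width=7, slack=5)
Line 13: ['library', 'my'] (min_width=10, slack=2)
Line 14: ['large', 'I'] (min_width=7, slack=5)
Line 15: ['umbrella'] (min_width=8, slack=4)
Line 16: ['dust', 'bean'] (min_width=9, slack=3)
Total lines: 16

Answer: 16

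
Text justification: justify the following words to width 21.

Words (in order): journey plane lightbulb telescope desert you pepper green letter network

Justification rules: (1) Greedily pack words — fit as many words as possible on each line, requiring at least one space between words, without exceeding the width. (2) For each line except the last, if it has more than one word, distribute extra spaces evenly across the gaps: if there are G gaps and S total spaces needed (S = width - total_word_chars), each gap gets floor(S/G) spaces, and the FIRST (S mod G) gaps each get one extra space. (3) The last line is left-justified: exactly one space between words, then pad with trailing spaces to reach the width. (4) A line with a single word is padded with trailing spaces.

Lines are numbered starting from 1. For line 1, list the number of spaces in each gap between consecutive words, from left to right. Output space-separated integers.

Answer: 9

Derivation:
Line 1: ['journey', 'plane'] (min_width=13, slack=8)
Line 2: ['lightbulb', 'telescope'] (min_width=19, slack=2)
Line 3: ['desert', 'you', 'pepper'] (min_width=17, slack=4)
Line 4: ['green', 'letter', 'network'] (min_width=20, slack=1)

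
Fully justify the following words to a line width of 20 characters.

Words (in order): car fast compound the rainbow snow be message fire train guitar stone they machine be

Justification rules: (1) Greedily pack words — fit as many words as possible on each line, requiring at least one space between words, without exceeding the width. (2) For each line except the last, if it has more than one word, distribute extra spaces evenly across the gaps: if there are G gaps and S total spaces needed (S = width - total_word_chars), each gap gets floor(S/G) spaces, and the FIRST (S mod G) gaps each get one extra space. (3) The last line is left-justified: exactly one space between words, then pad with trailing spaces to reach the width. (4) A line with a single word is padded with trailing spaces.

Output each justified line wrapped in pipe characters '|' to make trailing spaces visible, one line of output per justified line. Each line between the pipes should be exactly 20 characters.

Line 1: ['car', 'fast', 'compound'] (min_width=17, slack=3)
Line 2: ['the', 'rainbow', 'snow', 'be'] (min_width=19, slack=1)
Line 3: ['message', 'fire', 'train'] (min_width=18, slack=2)
Line 4: ['guitar', 'stone', 'they'] (min_width=17, slack=3)
Line 5: ['machine', 'be'] (min_width=10, slack=10)

Answer: |car   fast  compound|
|the  rainbow snow be|
|message  fire  train|
|guitar   stone  they|
|machine be          |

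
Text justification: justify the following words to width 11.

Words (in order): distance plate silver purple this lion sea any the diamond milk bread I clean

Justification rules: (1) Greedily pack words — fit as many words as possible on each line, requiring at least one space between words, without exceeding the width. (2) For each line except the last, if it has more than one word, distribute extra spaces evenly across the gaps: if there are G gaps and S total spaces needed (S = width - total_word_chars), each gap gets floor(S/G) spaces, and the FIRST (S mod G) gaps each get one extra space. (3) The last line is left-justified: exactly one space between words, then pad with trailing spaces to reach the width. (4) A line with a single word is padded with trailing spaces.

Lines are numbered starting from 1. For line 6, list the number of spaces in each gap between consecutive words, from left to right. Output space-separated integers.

Line 1: ['distance'] (min_width=8, slack=3)
Line 2: ['plate'] (min_width=5, slack=6)
Line 3: ['silver'] (min_width=6, slack=5)
Line 4: ['purple', 'this'] (min_width=11, slack=0)
Line 5: ['lion', 'sea'] (min_width=8, slack=3)
Line 6: ['any', 'the'] (min_width=7, slack=4)
Line 7: ['diamond'] (min_width=7, slack=4)
Line 8: ['milk', 'bread'] (min_width=10, slack=1)
Line 9: ['I', 'clean'] (min_width=7, slack=4)

Answer: 5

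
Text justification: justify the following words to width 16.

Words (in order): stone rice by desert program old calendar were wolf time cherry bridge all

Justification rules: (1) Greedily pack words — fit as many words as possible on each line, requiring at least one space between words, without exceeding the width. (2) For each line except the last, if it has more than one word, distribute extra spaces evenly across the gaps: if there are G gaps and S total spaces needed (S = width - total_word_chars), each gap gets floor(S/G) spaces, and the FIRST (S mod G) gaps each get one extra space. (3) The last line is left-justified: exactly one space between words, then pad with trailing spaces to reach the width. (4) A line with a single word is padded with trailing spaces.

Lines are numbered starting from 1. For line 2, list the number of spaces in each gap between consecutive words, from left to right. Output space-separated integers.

Answer: 3

Derivation:
Line 1: ['stone', 'rice', 'by'] (min_width=13, slack=3)
Line 2: ['desert', 'program'] (min_width=14, slack=2)
Line 3: ['old', 'calendar'] (min_width=12, slack=4)
Line 4: ['were', 'wolf', 'time'] (min_width=14, slack=2)
Line 5: ['cherry', 'bridge'] (min_width=13, slack=3)
Line 6: ['all'] (min_width=3, slack=13)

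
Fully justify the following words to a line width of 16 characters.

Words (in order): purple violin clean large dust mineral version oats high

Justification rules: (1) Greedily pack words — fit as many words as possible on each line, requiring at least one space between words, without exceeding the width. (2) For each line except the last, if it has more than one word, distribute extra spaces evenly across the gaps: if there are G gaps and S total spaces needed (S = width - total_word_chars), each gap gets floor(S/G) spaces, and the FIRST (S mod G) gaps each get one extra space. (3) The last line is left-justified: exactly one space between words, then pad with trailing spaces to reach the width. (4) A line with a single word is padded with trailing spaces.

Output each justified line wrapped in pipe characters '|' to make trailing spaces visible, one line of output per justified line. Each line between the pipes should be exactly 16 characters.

Line 1: ['purple', 'violin'] (min_width=13, slack=3)
Line 2: ['clean', 'large', 'dust'] (min_width=16, slack=0)
Line 3: ['mineral', 'version'] (min_width=15, slack=1)
Line 4: ['oats', 'high'] (min_width=9, slack=7)

Answer: |purple    violin|
|clean large dust|
|mineral  version|
|oats high       |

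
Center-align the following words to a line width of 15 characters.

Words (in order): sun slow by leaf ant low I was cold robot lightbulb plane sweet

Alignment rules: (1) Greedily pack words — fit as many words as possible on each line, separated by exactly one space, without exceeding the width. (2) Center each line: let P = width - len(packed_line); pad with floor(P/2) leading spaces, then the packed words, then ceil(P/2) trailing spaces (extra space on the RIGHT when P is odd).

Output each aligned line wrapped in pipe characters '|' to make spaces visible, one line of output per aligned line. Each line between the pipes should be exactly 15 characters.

Line 1: ['sun', 'slow', 'by'] (min_width=11, slack=4)
Line 2: ['leaf', 'ant', 'low', 'I'] (min_width=14, slack=1)
Line 3: ['was', 'cold', 'robot'] (min_width=14, slack=1)
Line 4: ['lightbulb', 'plane'] (min_width=15, slack=0)
Line 5: ['sweet'] (min_width=5, slack=10)

Answer: |  sun slow by  |
|leaf ant low I |
|was cold robot |
|lightbulb plane|
|     sweet     |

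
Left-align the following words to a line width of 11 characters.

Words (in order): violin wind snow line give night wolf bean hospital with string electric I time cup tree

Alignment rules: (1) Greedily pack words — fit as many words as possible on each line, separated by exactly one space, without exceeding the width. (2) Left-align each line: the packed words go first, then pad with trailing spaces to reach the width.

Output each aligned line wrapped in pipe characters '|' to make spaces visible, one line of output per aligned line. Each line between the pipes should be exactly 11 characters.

Answer: |violin wind|
|snow line  |
|give night |
|wolf bean  |
|hospital   |
|with string|
|electric I |
|time cup   |
|tree       |

Derivation:
Line 1: ['violin', 'wind'] (min_width=11, slack=0)
Line 2: ['snow', 'line'] (min_width=9, slack=2)
Line 3: ['give', 'night'] (min_width=10, slack=1)
Line 4: ['wolf', 'bean'] (min_width=9, slack=2)
Line 5: ['hospital'] (min_width=8, slack=3)
Line 6: ['with', 'string'] (min_width=11, slack=0)
Line 7: ['electric', 'I'] (min_width=10, slack=1)
Line 8: ['time', 'cup'] (min_width=8, slack=3)
Line 9: ['tree'] (min_width=4, slack=7)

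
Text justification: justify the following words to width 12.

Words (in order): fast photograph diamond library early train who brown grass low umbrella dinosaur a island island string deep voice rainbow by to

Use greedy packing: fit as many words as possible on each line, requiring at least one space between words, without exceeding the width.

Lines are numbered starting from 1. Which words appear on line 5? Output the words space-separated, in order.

Line 1: ['fast'] (min_width=4, slack=8)
Line 2: ['photograph'] (min_width=10, slack=2)
Line 3: ['diamond'] (min_width=7, slack=5)
Line 4: ['library'] (min_width=7, slack=5)
Line 5: ['early', 'train'] (min_width=11, slack=1)
Line 6: ['who', 'brown'] (min_width=9, slack=3)
Line 7: ['grass', 'low'] (min_width=9, slack=3)
Line 8: ['umbrella'] (min_width=8, slack=4)
Line 9: ['dinosaur', 'a'] (min_width=10, slack=2)
Line 10: ['island'] (min_width=6, slack=6)
Line 11: ['island'] (min_width=6, slack=6)
Line 12: ['string', 'deep'] (min_width=11, slack=1)
Line 13: ['voice'] (min_width=5, slack=7)
Line 14: ['rainbow', 'by'] (min_width=10, slack=2)
Line 15: ['to'] (min_width=2, slack=10)

Answer: early train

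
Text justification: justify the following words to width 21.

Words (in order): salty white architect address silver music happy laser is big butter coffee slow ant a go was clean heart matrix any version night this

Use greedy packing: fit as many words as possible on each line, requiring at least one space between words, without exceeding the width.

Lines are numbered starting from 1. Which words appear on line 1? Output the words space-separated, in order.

Answer: salty white architect

Derivation:
Line 1: ['salty', 'white', 'architect'] (min_width=21, slack=0)
Line 2: ['address', 'silver', 'music'] (min_width=20, slack=1)
Line 3: ['happy', 'laser', 'is', 'big'] (min_width=18, slack=3)
Line 4: ['butter', 'coffee', 'slow'] (min_width=18, slack=3)
Line 5: ['ant', 'a', 'go', 'was', 'clean'] (min_width=18, slack=3)
Line 6: ['heart', 'matrix', 'any'] (min_width=16, slack=5)
Line 7: ['version', 'night', 'this'] (min_width=18, slack=3)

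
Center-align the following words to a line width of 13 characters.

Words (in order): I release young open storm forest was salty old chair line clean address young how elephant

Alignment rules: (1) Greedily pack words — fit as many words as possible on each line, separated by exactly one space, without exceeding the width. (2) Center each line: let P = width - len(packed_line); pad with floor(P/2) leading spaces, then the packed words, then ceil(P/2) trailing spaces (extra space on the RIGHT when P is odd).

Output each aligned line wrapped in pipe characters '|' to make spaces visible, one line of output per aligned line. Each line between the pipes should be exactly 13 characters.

Answer: |  I release  |
| young open  |
|storm forest |
|was salty old|
| chair line  |
|clean address|
|  young how  |
|  elephant   |

Derivation:
Line 1: ['I', 'release'] (min_width=9, slack=4)
Line 2: ['young', 'open'] (min_width=10, slack=3)
Line 3: ['storm', 'forest'] (min_width=12, slack=1)
Line 4: ['was', 'salty', 'old'] (min_width=13, slack=0)
Line 5: ['chair', 'line'] (min_width=10, slack=3)
Line 6: ['clean', 'address'] (min_width=13, slack=0)
Line 7: ['young', 'how'] (min_width=9, slack=4)
Line 8: ['elephant'] (min_width=8, slack=5)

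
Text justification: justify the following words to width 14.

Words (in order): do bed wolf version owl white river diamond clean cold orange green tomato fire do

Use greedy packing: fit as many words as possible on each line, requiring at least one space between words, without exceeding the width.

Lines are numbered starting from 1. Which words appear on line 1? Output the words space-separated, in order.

Answer: do bed wolf

Derivation:
Line 1: ['do', 'bed', 'wolf'] (min_width=11, slack=3)
Line 2: ['version', 'owl'] (min_width=11, slack=3)
Line 3: ['white', 'river'] (min_width=11, slack=3)
Line 4: ['diamond', 'clean'] (min_width=13, slack=1)
Line 5: ['cold', 'orange'] (min_width=11, slack=3)
Line 6: ['green', 'tomato'] (min_width=12, slack=2)
Line 7: ['fire', 'do'] (min_width=7, slack=7)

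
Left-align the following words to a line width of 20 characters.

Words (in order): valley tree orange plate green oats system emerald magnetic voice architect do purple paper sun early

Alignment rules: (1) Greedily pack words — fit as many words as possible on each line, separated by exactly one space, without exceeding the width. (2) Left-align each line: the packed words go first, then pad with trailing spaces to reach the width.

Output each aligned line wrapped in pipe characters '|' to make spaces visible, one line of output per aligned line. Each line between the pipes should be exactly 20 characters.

Line 1: ['valley', 'tree', 'orange'] (min_width=18, slack=2)
Line 2: ['plate', 'green', 'oats'] (min_width=16, slack=4)
Line 3: ['system', 'emerald'] (min_width=14, slack=6)
Line 4: ['magnetic', 'voice'] (min_width=14, slack=6)
Line 5: ['architect', 'do', 'purple'] (min_width=19, slack=1)
Line 6: ['paper', 'sun', 'early'] (min_width=15, slack=5)

Answer: |valley tree orange  |
|plate green oats    |
|system emerald      |
|magnetic voice      |
|architect do purple |
|paper sun early     |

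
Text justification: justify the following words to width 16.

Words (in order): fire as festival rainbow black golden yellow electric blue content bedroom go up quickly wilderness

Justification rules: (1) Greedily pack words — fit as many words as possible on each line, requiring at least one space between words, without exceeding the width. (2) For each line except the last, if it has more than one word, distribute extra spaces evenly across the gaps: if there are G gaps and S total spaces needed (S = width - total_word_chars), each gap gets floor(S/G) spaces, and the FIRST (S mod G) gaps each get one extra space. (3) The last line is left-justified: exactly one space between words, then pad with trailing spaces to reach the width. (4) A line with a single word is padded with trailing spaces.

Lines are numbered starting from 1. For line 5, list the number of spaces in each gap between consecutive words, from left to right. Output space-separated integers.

Answer: 2

Derivation:
Line 1: ['fire', 'as', 'festival'] (min_width=16, slack=0)
Line 2: ['rainbow', 'black'] (min_width=13, slack=3)
Line 3: ['golden', 'yellow'] (min_width=13, slack=3)
Line 4: ['electric', 'blue'] (min_width=13, slack=3)
Line 5: ['content', 'bedroom'] (min_width=15, slack=1)
Line 6: ['go', 'up', 'quickly'] (min_width=13, slack=3)
Line 7: ['wilderness'] (min_width=10, slack=6)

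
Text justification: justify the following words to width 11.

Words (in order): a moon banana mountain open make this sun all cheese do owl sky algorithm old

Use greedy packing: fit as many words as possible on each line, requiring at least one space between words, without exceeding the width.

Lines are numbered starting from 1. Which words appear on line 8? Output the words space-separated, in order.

Answer: algorithm

Derivation:
Line 1: ['a', 'moon'] (min_width=6, slack=5)
Line 2: ['banana'] (min_width=6, slack=5)
Line 3: ['mountain'] (min_width=8, slack=3)
Line 4: ['open', 'make'] (min_width=9, slack=2)
Line 5: ['this', 'sun'] (min_width=8, slack=3)
Line 6: ['all', 'cheese'] (min_width=10, slack=1)
Line 7: ['do', 'owl', 'sky'] (min_width=10, slack=1)
Line 8: ['algorithm'] (min_width=9, slack=2)
Line 9: ['old'] (min_width=3, slack=8)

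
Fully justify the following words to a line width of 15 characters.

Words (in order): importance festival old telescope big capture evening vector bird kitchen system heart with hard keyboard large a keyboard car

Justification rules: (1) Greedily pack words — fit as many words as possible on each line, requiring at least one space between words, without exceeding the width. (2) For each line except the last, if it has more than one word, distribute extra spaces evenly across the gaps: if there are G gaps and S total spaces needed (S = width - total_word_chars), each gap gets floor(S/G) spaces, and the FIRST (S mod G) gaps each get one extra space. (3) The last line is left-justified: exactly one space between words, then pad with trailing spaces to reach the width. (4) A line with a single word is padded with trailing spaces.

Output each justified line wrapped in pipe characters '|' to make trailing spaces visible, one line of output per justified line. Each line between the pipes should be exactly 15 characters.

Line 1: ['importance'] (min_width=10, slack=5)
Line 2: ['festival', 'old'] (min_width=12, slack=3)
Line 3: ['telescope', 'big'] (min_width=13, slack=2)
Line 4: ['capture', 'evening'] (min_width=15, slack=0)
Line 5: ['vector', 'bird'] (min_width=11, slack=4)
Line 6: ['kitchen', 'system'] (min_width=14, slack=1)
Line 7: ['heart', 'with', 'hard'] (min_width=15, slack=0)
Line 8: ['keyboard', 'large'] (min_width=14, slack=1)
Line 9: ['a', 'keyboard', 'car'] (min_width=14, slack=1)

Answer: |importance     |
|festival    old|
|telescope   big|
|capture evening|
|vector     bird|
|kitchen  system|
|heart with hard|
|keyboard  large|
|a keyboard car |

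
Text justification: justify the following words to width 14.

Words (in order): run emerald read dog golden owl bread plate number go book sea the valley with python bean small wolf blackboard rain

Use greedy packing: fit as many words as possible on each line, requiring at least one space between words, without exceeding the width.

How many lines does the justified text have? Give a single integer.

Line 1: ['run', 'emerald'] (min_width=11, slack=3)
Line 2: ['read', 'dog'] (min_width=8, slack=6)
Line 3: ['golden', 'owl'] (min_width=10, slack=4)
Line 4: ['bread', 'plate'] (min_width=11, slack=3)
Line 5: ['number', 'go', 'book'] (min_width=14, slack=0)
Line 6: ['sea', 'the', 'valley'] (min_width=14, slack=0)
Line 7: ['with', 'python'] (min_width=11, slack=3)
Line 8: ['bean', 'small'] (min_width=10, slack=4)
Line 9: ['wolf'] (min_width=4, slack=10)
Line 10: ['blackboard'] (min_width=10, slack=4)
Line 11: ['rain'] (min_width=4, slack=10)
Total lines: 11

Answer: 11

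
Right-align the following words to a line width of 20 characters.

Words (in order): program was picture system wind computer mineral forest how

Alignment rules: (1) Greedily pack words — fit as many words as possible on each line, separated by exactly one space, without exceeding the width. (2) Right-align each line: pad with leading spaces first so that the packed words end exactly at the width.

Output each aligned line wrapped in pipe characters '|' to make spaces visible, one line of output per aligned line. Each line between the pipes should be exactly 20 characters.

Answer: | program was picture|
|system wind computer|
|  mineral forest how|

Derivation:
Line 1: ['program', 'was', 'picture'] (min_width=19, slack=1)
Line 2: ['system', 'wind', 'computer'] (min_width=20, slack=0)
Line 3: ['mineral', 'forest', 'how'] (min_width=18, slack=2)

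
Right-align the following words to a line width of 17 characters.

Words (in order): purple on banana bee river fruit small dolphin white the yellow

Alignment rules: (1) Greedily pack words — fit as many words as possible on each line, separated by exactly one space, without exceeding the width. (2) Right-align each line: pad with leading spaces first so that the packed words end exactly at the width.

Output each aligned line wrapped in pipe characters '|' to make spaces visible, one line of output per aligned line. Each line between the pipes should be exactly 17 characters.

Answer: | purple on banana|
|  bee river fruit|
|    small dolphin|
| white the yellow|

Derivation:
Line 1: ['purple', 'on', 'banana'] (min_width=16, slack=1)
Line 2: ['bee', 'river', 'fruit'] (min_width=15, slack=2)
Line 3: ['small', 'dolphin'] (min_width=13, slack=4)
Line 4: ['white', 'the', 'yellow'] (min_width=16, slack=1)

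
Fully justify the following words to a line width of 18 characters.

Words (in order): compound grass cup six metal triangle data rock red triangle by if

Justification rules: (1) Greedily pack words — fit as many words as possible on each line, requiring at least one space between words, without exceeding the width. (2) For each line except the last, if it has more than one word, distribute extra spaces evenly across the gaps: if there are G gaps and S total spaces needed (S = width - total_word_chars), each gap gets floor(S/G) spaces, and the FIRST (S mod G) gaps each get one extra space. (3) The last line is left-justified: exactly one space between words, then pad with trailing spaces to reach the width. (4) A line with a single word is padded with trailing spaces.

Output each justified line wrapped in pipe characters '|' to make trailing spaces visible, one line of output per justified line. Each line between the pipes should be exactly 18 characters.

Line 1: ['compound', 'grass', 'cup'] (min_width=18, slack=0)
Line 2: ['six', 'metal', 'triangle'] (min_width=18, slack=0)
Line 3: ['data', 'rock', 'red'] (min_width=13, slack=5)
Line 4: ['triangle', 'by', 'if'] (min_width=14, slack=4)

Answer: |compound grass cup|
|six metal triangle|
|data    rock   red|
|triangle by if    |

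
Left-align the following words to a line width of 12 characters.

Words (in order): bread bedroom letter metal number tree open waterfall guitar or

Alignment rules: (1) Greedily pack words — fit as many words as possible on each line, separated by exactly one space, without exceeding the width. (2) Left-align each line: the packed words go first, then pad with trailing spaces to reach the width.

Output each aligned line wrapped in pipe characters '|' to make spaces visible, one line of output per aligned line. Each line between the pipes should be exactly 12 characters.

Line 1: ['bread'] (min_width=5, slack=7)
Line 2: ['bedroom'] (min_width=7, slack=5)
Line 3: ['letter', 'metal'] (min_width=12, slack=0)
Line 4: ['number', 'tree'] (min_width=11, slack=1)
Line 5: ['open'] (min_width=4, slack=8)
Line 6: ['waterfall'] (min_width=9, slack=3)
Line 7: ['guitar', 'or'] (min_width=9, slack=3)

Answer: |bread       |
|bedroom     |
|letter metal|
|number tree |
|open        |
|waterfall   |
|guitar or   |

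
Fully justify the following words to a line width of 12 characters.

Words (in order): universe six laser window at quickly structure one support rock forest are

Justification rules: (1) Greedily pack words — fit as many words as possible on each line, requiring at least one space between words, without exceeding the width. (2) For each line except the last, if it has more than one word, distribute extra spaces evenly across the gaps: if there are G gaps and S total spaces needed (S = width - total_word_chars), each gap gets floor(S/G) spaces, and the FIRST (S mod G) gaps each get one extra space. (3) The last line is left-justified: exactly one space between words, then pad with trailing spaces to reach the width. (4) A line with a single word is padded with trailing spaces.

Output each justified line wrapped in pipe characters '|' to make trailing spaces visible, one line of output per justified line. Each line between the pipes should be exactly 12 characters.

Line 1: ['universe', 'six'] (min_width=12, slack=0)
Line 2: ['laser', 'window'] (min_width=12, slack=0)
Line 3: ['at', 'quickly'] (min_width=10, slack=2)
Line 4: ['structure'] (min_width=9, slack=3)
Line 5: ['one', 'support'] (min_width=11, slack=1)
Line 6: ['rock', 'forest'] (min_width=11, slack=1)
Line 7: ['are'] (min_width=3, slack=9)

Answer: |universe six|
|laser window|
|at   quickly|
|structure   |
|one  support|
|rock  forest|
|are         |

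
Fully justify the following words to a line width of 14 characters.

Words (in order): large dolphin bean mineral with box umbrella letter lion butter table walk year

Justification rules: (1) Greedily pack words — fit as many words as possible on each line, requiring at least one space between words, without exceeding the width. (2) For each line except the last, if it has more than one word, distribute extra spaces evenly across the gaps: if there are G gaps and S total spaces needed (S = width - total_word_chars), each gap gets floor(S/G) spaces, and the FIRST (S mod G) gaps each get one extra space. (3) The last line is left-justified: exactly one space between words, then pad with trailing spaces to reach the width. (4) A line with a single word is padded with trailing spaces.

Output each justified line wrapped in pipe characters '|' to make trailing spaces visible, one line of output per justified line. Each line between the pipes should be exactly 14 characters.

Line 1: ['large', 'dolphin'] (min_width=13, slack=1)
Line 2: ['bean', 'mineral'] (min_width=12, slack=2)
Line 3: ['with', 'box'] (min_width=8, slack=6)
Line 4: ['umbrella'] (min_width=8, slack=6)
Line 5: ['letter', 'lion'] (min_width=11, slack=3)
Line 6: ['butter', 'table'] (min_width=12, slack=2)
Line 7: ['walk', 'year'] (min_width=9, slack=5)

Answer: |large  dolphin|
|bean   mineral|
|with       box|
|umbrella      |
|letter    lion|
|butter   table|
|walk year     |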